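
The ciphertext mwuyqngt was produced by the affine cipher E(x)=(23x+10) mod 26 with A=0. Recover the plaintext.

iwoeyzkx

The inverse of 23 mod 26 is 17, since 23·17=391≡1. Apply D(y)=17·(y−10) mod 26:
m(12): 17·(12−10)=34≡8 → i
w(22): 17·(22−10)=204≡22 → w
u(20): 17·(20−10)=170≡14 → o
y(24): 17·(24−10)=238≡4 → e
q(16): 17·(16−10)=102≡24 → y
n(13): 17·(13−10)=51≡25 → z
g(6): 17·(6−10)=-68≡10 → k
t(19): 17·(19−10)=153≡23 → x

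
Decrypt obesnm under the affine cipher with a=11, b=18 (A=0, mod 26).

The inverse of 11 mod 26 is 19, since 11·19=209≡1. Apply D(y)=19·(y−18) mod 26:
o(14): 19·(14−18)=-76≡2 → c
b(1): 19·(1−18)=-323≡15 → p
e(4): 19·(4−18)=-266≡20 → u
s(18): 19·(18−18)=0 → a
n(13): 19·(13−18)=-95≡9 → j
m(12): 19·(12−18)=-114≡16 → q

cpuajq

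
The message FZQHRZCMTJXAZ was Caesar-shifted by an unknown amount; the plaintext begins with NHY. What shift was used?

From the crib: F(5)−N(13)=-8≡18, so the shift is 18.

18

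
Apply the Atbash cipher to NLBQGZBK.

MOYJTAYP

N(13) → M(12)
L(11) → O(14)
B(1) → Y(24)
Q(16) → J(9)
G(6) → T(19)
Z(25) → A(0)
B(1) → Y(24)
K(10) → P(15)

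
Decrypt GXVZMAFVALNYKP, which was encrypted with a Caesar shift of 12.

ULJNAOTJOZBMYD

G(6): 6−12=-6≡20 → U
X(23): 23−12=11 → L
V(21): 21−12=9 → J
Z(25): 25−12=13 → N
M(12): 12−12=0 → A
A(0): 0−12=-12≡14 → O
F(5): 5−12=-7≡19 → T
V(21): 21−12=9 → J
A(0): 0−12=-12≡14 → O
L(11): 11−12=-1≡25 → Z
N(13): 13−12=1 → B
Y(24): 24−12=12 → M
K(10): 10−12=-2≡24 → Y
P(15): 15−12=3 → D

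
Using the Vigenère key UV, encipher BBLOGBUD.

Repeat the key across the message: UVUVUVUV
B(1)+U(20): 21 → V
B(1)+V(21): 22 → W
L(11)+U(20): 31≡5 → F
O(14)+V(21): 35≡9 → J
G(6)+U(20): 26≡0 → A
B(1)+V(21): 22 → W
U(20)+U(20): 40≡14 → O
D(3)+V(21): 24 → Y

VWFJAWOY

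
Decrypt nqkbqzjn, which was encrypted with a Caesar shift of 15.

ybvmbkuy

n(13): 13−15=-2≡24 → y
q(16): 16−15=1 → b
k(10): 10−15=-5≡21 → v
b(1): 1−15=-14≡12 → m
q(16): 16−15=1 → b
z(25): 25−15=10 → k
j(9): 9−15=-6≡20 → u
n(13): 13−15=-2≡24 → y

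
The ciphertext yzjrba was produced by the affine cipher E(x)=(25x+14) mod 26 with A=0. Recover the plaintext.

qpfxno

The inverse of 25 mod 26 is 25, since 25·25=625≡1. Apply D(y)=25·(y−14) mod 26:
y(24): 25·(24−14)=250≡16 → q
z(25): 25·(25−14)=275≡15 → p
j(9): 25·(9−14)=-125≡5 → f
r(17): 25·(17−14)=75≡23 → x
b(1): 25·(1−14)=-325≡13 → n
a(0): 25·(0−14)=-350≡14 → o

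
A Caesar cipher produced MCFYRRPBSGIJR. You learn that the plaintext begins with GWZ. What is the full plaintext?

From the crib: M(12)−G(6)=6, so the shift is 6.
Subtract 6 from each ciphertext letter:
M(12): 12−6=6 → G
C(2): 2−6=-4≡22 → W
F(5): 5−6=-1≡25 → Z
Y(24): 24−6=18 → S
R(17): 17−6=11 → L
R(17): 17−6=11 → L
P(15): 15−6=9 → J
B(1): 1−6=-5≡21 → V
S(18): 18−6=12 → M
G(6): 6−6=0 → A
I(8): 8−6=2 → C
J(9): 9−6=3 → D
R(17): 17−6=11 → L

GWZSLLJVMACDL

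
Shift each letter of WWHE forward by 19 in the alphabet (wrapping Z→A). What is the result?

W(22): 22+19=41≡15 → P
W(22): 22+19=41≡15 → P
H(7): 7+19=26≡0 → A
E(4): 4+19=23 → X

PPAX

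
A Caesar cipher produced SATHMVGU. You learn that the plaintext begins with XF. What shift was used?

From the crib: S(18)−X(23)=-5≡21, so the shift is 21.

21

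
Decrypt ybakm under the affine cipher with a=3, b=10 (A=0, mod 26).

wxoas

The inverse of 3 mod 26 is 9, since 3·9=27≡1. Apply D(y)=9·(y−10) mod 26:
y(24): 9·(24−10)=126≡22 → w
b(1): 9·(1−10)=-81≡23 → x
a(0): 9·(0−10)=-90≡14 → o
k(10): 9·(10−10)=0 → a
m(12): 9·(12−10)=18 → s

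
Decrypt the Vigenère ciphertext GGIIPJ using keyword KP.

Repeat the key across the ciphertext: KPKPKP
G(6)−K(10): -4≡22 → W
G(6)−P(15): -9≡17 → R
I(8)−K(10): -2≡24 → Y
I(8)−P(15): -7≡19 → T
P(15)−K(10): 5 → F
J(9)−P(15): -6≡20 → U

WRYTFU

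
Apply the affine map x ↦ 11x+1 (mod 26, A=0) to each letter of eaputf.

tbknce

e(4): 11·4+1=45≡19 → t
a(0): 11·0+1=1 → b
p(15): 11·15+1=166≡10 → k
u(20): 11·20+1=221≡13 → n
t(19): 11·19+1=210≡2 → c
f(5): 11·5+1=56≡4 → e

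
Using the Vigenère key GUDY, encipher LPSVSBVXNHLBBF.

RJVTYVYVTBOZHZ

Repeat the key across the message: GUDYGUDYGUDYGU
L(11)+G(6): 17 → R
P(15)+U(20): 35≡9 → J
S(18)+D(3): 21 → V
V(21)+Y(24): 45≡19 → T
S(18)+G(6): 24 → Y
B(1)+U(20): 21 → V
V(21)+D(3): 24 → Y
X(23)+Y(24): 47≡21 → V
N(13)+G(6): 19 → T
H(7)+U(20): 27≡1 → B
L(11)+D(3): 14 → O
B(1)+Y(24): 25 → Z
B(1)+G(6): 7 → H
F(5)+U(20): 25 → Z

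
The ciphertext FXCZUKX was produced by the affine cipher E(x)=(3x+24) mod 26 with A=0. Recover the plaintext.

The inverse of 3 mod 26 is 9, since 3·9=27≡1. Apply D(y)=9·(y−24) mod 26:
F(5): 9·(5−24)=-171≡11 → L
X(23): 9·(23−24)=-9≡17 → R
C(2): 9·(2−24)=-198≡10 → K
Z(25): 9·(25−24)=9 → J
U(20): 9·(20−24)=-36≡16 → Q
K(10): 9·(10−24)=-126≡4 → E
X(23): 9·(23−24)=-9≡17 → R

LRKJQER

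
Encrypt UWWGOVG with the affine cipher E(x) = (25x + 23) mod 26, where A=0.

DBBRJCR

U(20): 25·20+23=523≡3 → D
W(22): 25·22+23=573≡1 → B
W(22): 25·22+23=573≡1 → B
G(6): 25·6+23=173≡17 → R
O(14): 25·14+23=373≡9 → J
V(21): 25·21+23=548≡2 → C
G(6): 25·6+23=173≡17 → R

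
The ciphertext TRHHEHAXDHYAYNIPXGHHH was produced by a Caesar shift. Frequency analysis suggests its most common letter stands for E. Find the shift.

The most frequent ciphertext letter is H (appears 7 times).
H is position 7; E is position 4.
Shift = 3.

3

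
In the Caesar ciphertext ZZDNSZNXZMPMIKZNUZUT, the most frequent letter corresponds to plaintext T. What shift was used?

The most frequent ciphertext letter is Z (appears 6 times).
Z is position 25; T is position 19.
Shift = 6.

6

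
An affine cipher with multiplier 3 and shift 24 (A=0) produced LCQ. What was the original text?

NKG

The inverse of 3 mod 26 is 9, since 3·9=27≡1. Apply D(y)=9·(y−24) mod 26:
L(11): 9·(11−24)=-117≡13 → N
C(2): 9·(2−24)=-198≡10 → K
Q(16): 9·(16−24)=-72≡6 → G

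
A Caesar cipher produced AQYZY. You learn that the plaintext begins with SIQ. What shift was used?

8

From the crib: A(0)−S(18)=-18≡8, so the shift is 8.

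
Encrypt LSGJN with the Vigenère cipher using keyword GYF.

RQLPL

Repeat the key across the message: GYFGY
L(11)+G(6): 17 → R
S(18)+Y(24): 42≡16 → Q
G(6)+F(5): 11 → L
J(9)+G(6): 15 → P
N(13)+Y(24): 37≡11 → L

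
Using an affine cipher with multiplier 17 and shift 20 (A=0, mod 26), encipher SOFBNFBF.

S(18): 17·18+20=326≡14 → O
O(14): 17·14+20=258≡24 → Y
F(5): 17·5+20=105≡1 → B
B(1): 17·1+20=37≡11 → L
N(13): 17·13+20=241≡7 → H
F(5): 17·5+20=105≡1 → B
B(1): 17·1+20=37≡11 → L
F(5): 17·5+20=105≡1 → B

OYBLHBLB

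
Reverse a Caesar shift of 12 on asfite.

ogtwhs

a(0): 0−12=-12≡14 → o
s(18): 18−12=6 → g
f(5): 5−12=-7≡19 → t
i(8): 8−12=-4≡22 → w
t(19): 19−12=7 → h
e(4): 4−12=-8≡18 → s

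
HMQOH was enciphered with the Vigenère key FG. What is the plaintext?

CGLIC

Repeat the key across the ciphertext: FGFGF
H(7)−F(5): 2 → C
M(12)−G(6): 6 → G
Q(16)−F(5): 11 → L
O(14)−G(6): 8 → I
H(7)−F(5): 2 → C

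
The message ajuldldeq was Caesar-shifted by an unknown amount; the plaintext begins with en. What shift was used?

22

From the crib: a(0)−e(4)=-4≡22, so the shift is 22.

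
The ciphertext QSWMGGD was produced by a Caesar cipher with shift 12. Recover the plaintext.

EGKAUUR

Q(16): 16−12=4 → E
S(18): 18−12=6 → G
W(22): 22−12=10 → K
M(12): 12−12=0 → A
G(6): 6−12=-6≡20 → U
G(6): 6−12=-6≡20 → U
D(3): 3−12=-9≡17 → R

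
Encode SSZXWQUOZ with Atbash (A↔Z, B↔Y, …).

S(18) → H(7)
S(18) → H(7)
Z(25) → A(0)
X(23) → C(2)
W(22) → D(3)
Q(16) → J(9)
U(20) → F(5)
O(14) → L(11)
Z(25) → A(0)

HHACDJFLA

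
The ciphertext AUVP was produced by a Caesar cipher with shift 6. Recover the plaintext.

A(0): 0−6=-6≡20 → U
U(20): 20−6=14 → O
V(21): 21−6=15 → P
P(15): 15−6=9 → J

UOPJ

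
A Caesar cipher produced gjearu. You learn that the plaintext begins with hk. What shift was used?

25

From the crib: g(6)−h(7)=-1≡25, so the shift is 25.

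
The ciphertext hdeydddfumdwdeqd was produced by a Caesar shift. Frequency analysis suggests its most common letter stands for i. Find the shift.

The most frequent ciphertext letter is d (appears 7 times).
d is position 3; i is position 8.
Shift = -5≡21.

21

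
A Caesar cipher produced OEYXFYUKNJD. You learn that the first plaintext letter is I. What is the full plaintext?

From the crib: O(14)−I(8)=6, so the shift is 6.
Subtract 6 from each ciphertext letter:
O(14): 14−6=8 → I
E(4): 4−6=-2≡24 → Y
Y(24): 24−6=18 → S
X(23): 23−6=17 → R
F(5): 5−6=-1≡25 → Z
Y(24): 24−6=18 → S
U(20): 20−6=14 → O
K(10): 10−6=4 → E
N(13): 13−6=7 → H
J(9): 9−6=3 → D
D(3): 3−6=-3≡23 → X

IYSRZSOEHDX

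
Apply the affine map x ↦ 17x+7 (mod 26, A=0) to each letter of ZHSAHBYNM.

QWBHWYZUD

Z(25): 17·25+7=432≡16 → Q
H(7): 17·7+7=126≡22 → W
S(18): 17·18+7=313≡1 → B
A(0): 17·0+7=7 → H
H(7): 17·7+7=126≡22 → W
B(1): 17·1+7=24 → Y
Y(24): 17·24+7=415≡25 → Z
N(13): 17·13+7=228≡20 → U
M(12): 17·12+7=211≡3 → D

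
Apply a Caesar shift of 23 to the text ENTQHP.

E(4): 4+23=27≡1 → B
N(13): 13+23=36≡10 → K
T(19): 19+23=42≡16 → Q
Q(16): 16+23=39≡13 → N
H(7): 7+23=30≡4 → E
P(15): 15+23=38≡12 → M

BKQNEM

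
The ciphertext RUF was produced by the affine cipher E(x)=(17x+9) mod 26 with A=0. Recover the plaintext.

The inverse of 17 mod 26 is 23, since 17·23=391≡1. Apply D(y)=23·(y−9) mod 26:
R(17): 23·(17−9)=184≡2 → C
U(20): 23·(20−9)=253≡19 → T
F(5): 23·(5−9)=-92≡12 → M

CTM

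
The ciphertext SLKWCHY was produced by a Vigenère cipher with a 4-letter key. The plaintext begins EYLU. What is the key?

ONZC

Subtract each crib letter from the matching ciphertext letter (mod 26):
S(18)−E(4)=14 → O
L(11)−Y(24)=-13≡13 → N
K(10)−L(11)=-1≡25 → Z
W(22)−U(20)=2 → C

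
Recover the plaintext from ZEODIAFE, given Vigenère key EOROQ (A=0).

VQXPSWRN

Repeat the key across the ciphertext: EOROQEOR
Z(25)−E(4): 21 → V
E(4)−O(14): -10≡16 → Q
O(14)−R(17): -3≡23 → X
D(3)−O(14): -11≡15 → P
I(8)−Q(16): -8≡18 → S
A(0)−E(4): -4≡22 → W
F(5)−O(14): -9≡17 → R
E(4)−R(17): -13≡13 → N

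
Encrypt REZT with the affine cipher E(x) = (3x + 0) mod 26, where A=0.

R(17): 3·17+0=51≡25 → Z
E(4): 3·4+0=12 → M
Z(25): 3·25+0=75≡23 → X
T(19): 3·19+0=57≡5 → F

ZMXF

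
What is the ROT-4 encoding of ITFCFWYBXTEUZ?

MXJGJACFBXIYD

I(8): 8+4=12 → M
T(19): 19+4=23 → X
F(5): 5+4=9 → J
C(2): 2+4=6 → G
F(5): 5+4=9 → J
W(22): 22+4=26≡0 → A
Y(24): 24+4=28≡2 → C
B(1): 1+4=5 → F
X(23): 23+4=27≡1 → B
T(19): 19+4=23 → X
E(4): 4+4=8 → I
U(20): 20+4=24 → Y
Z(25): 25+4=29≡3 → D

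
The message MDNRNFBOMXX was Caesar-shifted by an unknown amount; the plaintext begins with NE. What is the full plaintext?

NEOSOGCPNYY

From the crib: M(12)−N(13)=-1≡25, so the shift is 25.
Subtract 25 from each ciphertext letter:
M(12): 12−25=-13≡13 → N
D(3): 3−25=-22≡4 → E
N(13): 13−25=-12≡14 → O
R(17): 17−25=-8≡18 → S
N(13): 13−25=-12≡14 → O
F(5): 5−25=-20≡6 → G
B(1): 1−25=-24≡2 → C
O(14): 14−25=-11≡15 → P
M(12): 12−25=-13≡13 → N
X(23): 23−25=-2≡24 → Y
X(23): 23−25=-2≡24 → Y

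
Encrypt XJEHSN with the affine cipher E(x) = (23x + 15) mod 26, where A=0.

X(23): 23·23+15=544≡24 → Y
J(9): 23·9+15=222≡14 → O
E(4): 23·4+15=107≡3 → D
H(7): 23·7+15=176≡20 → U
S(18): 23·18+15=429≡13 → N
N(13): 23·13+15=314≡2 → C

YODUNC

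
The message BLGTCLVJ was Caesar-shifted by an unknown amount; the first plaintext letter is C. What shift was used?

From the crib: B(1)−C(2)=-1≡25, so the shift is 25.

25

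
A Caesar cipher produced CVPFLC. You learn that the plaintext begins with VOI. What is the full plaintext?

VOIYEV

From the crib: C(2)−V(21)=-19≡7, so the shift is 7.
Subtract 7 from each ciphertext letter:
C(2): 2−7=-5≡21 → V
V(21): 21−7=14 → O
P(15): 15−7=8 → I
F(5): 5−7=-2≡24 → Y
L(11): 11−7=4 → E
C(2): 2−7=-5≡21 → V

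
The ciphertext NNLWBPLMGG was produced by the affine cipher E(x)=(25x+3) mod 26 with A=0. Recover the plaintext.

The inverse of 25 mod 26 is 25, since 25·25=625≡1. Apply D(y)=25·(y−3) mod 26:
N(13): 25·(13−3)=250≡16 → Q
N(13): 25·(13−3)=250≡16 → Q
L(11): 25·(11−3)=200≡18 → S
W(22): 25·(22−3)=475≡7 → H
B(1): 25·(1−3)=-50≡2 → C
P(15): 25·(15−3)=300≡14 → O
L(11): 25·(11−3)=200≡18 → S
M(12): 25·(12−3)=225≡17 → R
G(6): 25·(6−3)=75≡23 → X
G(6): 25·(6−3)=75≡23 → X

QQSHCOSRXX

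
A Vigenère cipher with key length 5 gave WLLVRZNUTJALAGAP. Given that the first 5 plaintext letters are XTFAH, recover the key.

ZSGVK

Subtract each crib letter from the matching ciphertext letter (mod 26):
W(22)−X(23)=-1≡25 → Z
L(11)−T(19)=-8≡18 → S
L(11)−F(5)=6 → G
V(21)−A(0)=21 → V
R(17)−H(7)=10 → K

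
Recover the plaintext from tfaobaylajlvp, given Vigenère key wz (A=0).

xgepfbcmekpwt

Repeat the key across the ciphertext: wzwzwzwzwzwzw
t(19)−w(22): -3≡23 → x
f(5)−z(25): -20≡6 → g
a(0)−w(22): -22≡4 → e
o(14)−z(25): -11≡15 → p
b(1)−w(22): -21≡5 → f
a(0)−z(25): -25≡1 → b
y(24)−w(22): 2 → c
l(11)−z(25): -14≡12 → m
a(0)−w(22): -22≡4 → e
j(9)−z(25): -16≡10 → k
l(11)−w(22): -11≡15 → p
v(21)−z(25): -4≡22 → w
p(15)−w(22): -7≡19 → t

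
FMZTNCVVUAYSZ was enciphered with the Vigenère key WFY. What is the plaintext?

Repeat the key across the ciphertext: WFYWFYWFYWFYW
F(5)−W(22): -17≡9 → J
M(12)−F(5): 7 → H
Z(25)−Y(24): 1 → B
T(19)−W(22): -3≡23 → X
N(13)−F(5): 8 → I
C(2)−Y(24): -22≡4 → E
V(21)−W(22): -1≡25 → Z
V(21)−F(5): 16 → Q
U(20)−Y(24): -4≡22 → W
A(0)−W(22): -22≡4 → E
Y(24)−F(5): 19 → T
S(18)−Y(24): -6≡20 → U
Z(25)−W(22): 3 → D

JHBXIEZQWETUD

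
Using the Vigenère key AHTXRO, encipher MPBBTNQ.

Repeat the key across the message: AHTXROA
M(12)+A(0): 12 → M
P(15)+H(7): 22 → W
B(1)+T(19): 20 → U
B(1)+X(23): 24 → Y
T(19)+R(17): 36≡10 → K
N(13)+O(14): 27≡1 → B
Q(16)+A(0): 16 → Q

MWUYKBQ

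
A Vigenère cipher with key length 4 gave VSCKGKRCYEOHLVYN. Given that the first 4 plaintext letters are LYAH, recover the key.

KUCD

Subtract each crib letter from the matching ciphertext letter (mod 26):
V(21)−L(11)=10 → K
S(18)−Y(24)=-6≡20 → U
C(2)−A(0)=2 → C
K(10)−H(7)=3 → D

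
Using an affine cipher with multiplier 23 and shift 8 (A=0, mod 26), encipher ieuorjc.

kwasjhc

i(8): 23·8+8=192≡10 → k
e(4): 23·4+8=100≡22 → w
u(20): 23·20+8=468≡0 → a
o(14): 23·14+8=330≡18 → s
r(17): 23·17+8=399≡9 → j
j(9): 23·9+8=215≡7 → h
c(2): 23·2+8=54≡2 → c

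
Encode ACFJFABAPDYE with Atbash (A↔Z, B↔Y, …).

A(0) → Z(25)
C(2) → X(23)
F(5) → U(20)
J(9) → Q(16)
F(5) → U(20)
A(0) → Z(25)
B(1) → Y(24)
A(0) → Z(25)
P(15) → K(10)
D(3) → W(22)
Y(24) → B(1)
E(4) → V(21)

ZXUQUZYZKWBV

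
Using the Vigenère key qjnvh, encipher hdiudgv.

xmvpkwe

Repeat the key across the message: qjnvhqj
h(7)+q(16): 23 → x
d(3)+j(9): 12 → m
i(8)+n(13): 21 → v
u(20)+v(21): 41≡15 → p
d(3)+h(7): 10 → k
g(6)+q(16): 22 → w
v(21)+j(9): 30≡4 → e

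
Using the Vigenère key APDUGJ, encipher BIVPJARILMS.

BXYJPJRXOGY

Repeat the key across the message: APDUGJAPDUG
B(1)+A(0): 1 → B
I(8)+P(15): 23 → X
V(21)+D(3): 24 → Y
P(15)+U(20): 35≡9 → J
J(9)+G(6): 15 → P
A(0)+J(9): 9 → J
R(17)+A(0): 17 → R
I(8)+P(15): 23 → X
L(11)+D(3): 14 → O
M(12)+U(20): 32≡6 → G
S(18)+G(6): 24 → Y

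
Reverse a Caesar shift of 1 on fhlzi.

f(5): 5−1=4 → e
h(7): 7−1=6 → g
l(11): 11−1=10 → k
z(25): 25−1=24 → y
i(8): 8−1=7 → h

egkyh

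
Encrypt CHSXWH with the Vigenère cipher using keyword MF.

OMECIM

Repeat the key across the message: MFMFMF
C(2)+M(12): 14 → O
H(7)+F(5): 12 → M
S(18)+M(12): 30≡4 → E
X(23)+F(5): 28≡2 → C
W(22)+M(12): 34≡8 → I
H(7)+F(5): 12 → M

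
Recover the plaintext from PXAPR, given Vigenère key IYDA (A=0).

HZXPJ

Repeat the key across the ciphertext: IYDAI
P(15)−I(8): 7 → H
X(23)−Y(24): -1≡25 → Z
A(0)−D(3): -3≡23 → X
P(15)−A(0): 15 → P
R(17)−I(8): 9 → J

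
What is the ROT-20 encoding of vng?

pha

v(21): 21+20=41≡15 → p
n(13): 13+20=33≡7 → h
g(6): 6+20=26≡0 → a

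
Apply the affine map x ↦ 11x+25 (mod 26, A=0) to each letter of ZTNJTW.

Z(25): 11·25+25=300≡14 → O
T(19): 11·19+25=234≡0 → A
N(13): 11·13+25=168≡12 → M
J(9): 11·9+25=124≡20 → U
T(19): 11·19+25=234≡0 → A
W(22): 11·22+25=267≡7 → H

OAMUAH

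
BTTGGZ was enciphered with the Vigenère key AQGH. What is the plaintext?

BDNZGJ

Repeat the key across the ciphertext: AQGHAQ
B(1)−A(0): 1 → B
T(19)−Q(16): 3 → D
T(19)−G(6): 13 → N
G(6)−H(7): -1≡25 → Z
G(6)−A(0): 6 → G
Z(25)−Q(16): 9 → J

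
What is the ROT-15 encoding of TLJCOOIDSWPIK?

T(19): 19+15=34≡8 → I
L(11): 11+15=26≡0 → A
J(9): 9+15=24 → Y
C(2): 2+15=17 → R
O(14): 14+15=29≡3 → D
O(14): 14+15=29≡3 → D
I(8): 8+15=23 → X
D(3): 3+15=18 → S
S(18): 18+15=33≡7 → H
W(22): 22+15=37≡11 → L
P(15): 15+15=30≡4 → E
I(8): 8+15=23 → X
K(10): 10+15=25 → Z

IAYRDDXSHLEXZ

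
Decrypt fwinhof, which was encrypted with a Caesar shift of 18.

f(5): 5−18=-13≡13 → n
w(22): 22−18=4 → e
i(8): 8−18=-10≡16 → q
n(13): 13−18=-5≡21 → v
h(7): 7−18=-11≡15 → p
o(14): 14−18=-4≡22 → w
f(5): 5−18=-13≡13 → n

neqvpwn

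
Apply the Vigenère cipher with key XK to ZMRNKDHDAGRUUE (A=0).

WWOXHNENXQOERO

Repeat the key across the message: XKXKXKXKXKXKXK
Z(25)+X(23): 48≡22 → W
M(12)+K(10): 22 → W
R(17)+X(23): 40≡14 → O
N(13)+K(10): 23 → X
K(10)+X(23): 33≡7 → H
D(3)+K(10): 13 → N
H(7)+X(23): 30≡4 → E
D(3)+K(10): 13 → N
A(0)+X(23): 23 → X
G(6)+K(10): 16 → Q
R(17)+X(23): 40≡14 → O
U(20)+K(10): 30≡4 → E
U(20)+X(23): 43≡17 → R
E(4)+K(10): 14 → O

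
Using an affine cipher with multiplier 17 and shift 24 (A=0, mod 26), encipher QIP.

KET

Q(16): 17·16+24=296≡10 → K
I(8): 17·8+24=160≡4 → E
P(15): 17·15+24=279≡19 → T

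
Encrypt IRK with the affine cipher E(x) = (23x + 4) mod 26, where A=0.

I(8): 23·8+4=188≡6 → G
R(17): 23·17+4=395≡5 → F
K(10): 23·10+4=234≡0 → A

GFA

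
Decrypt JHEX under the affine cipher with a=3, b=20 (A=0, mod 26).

The inverse of 3 mod 26 is 9, since 3·9=27≡1. Apply D(y)=9·(y−20) mod 26:
J(9): 9·(9−20)=-99≡5 → F
H(7): 9·(7−20)=-117≡13 → N
E(4): 9·(4−20)=-144≡12 → M
X(23): 9·(23−20)=27≡1 → B

FNMB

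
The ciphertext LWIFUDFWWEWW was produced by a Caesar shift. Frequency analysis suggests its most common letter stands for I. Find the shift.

14

The most frequent ciphertext letter is W (appears 5 times).
W is position 22; I is position 8.
Shift = 14.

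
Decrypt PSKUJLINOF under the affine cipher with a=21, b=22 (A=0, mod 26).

RGSQNXIHMT

The inverse of 21 mod 26 is 5, since 21·5=105≡1. Apply D(y)=5·(y−22) mod 26:
P(15): 5·(15−22)=-35≡17 → R
S(18): 5·(18−22)=-20≡6 → G
K(10): 5·(10−22)=-60≡18 → S
U(20): 5·(20−22)=-10≡16 → Q
J(9): 5·(9−22)=-65≡13 → N
L(11): 5·(11−22)=-55≡23 → X
I(8): 5·(8−22)=-70≡8 → I
N(13): 5·(13−22)=-45≡7 → H
O(14): 5·(14−22)=-40≡12 → M
F(5): 5·(5−22)=-85≡19 → T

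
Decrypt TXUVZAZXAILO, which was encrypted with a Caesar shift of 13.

T(19): 19−13=6 → G
X(23): 23−13=10 → K
U(20): 20−13=7 → H
V(21): 21−13=8 → I
Z(25): 25−13=12 → M
A(0): 0−13=-13≡13 → N
Z(25): 25−13=12 → M
X(23): 23−13=10 → K
A(0): 0−13=-13≡13 → N
I(8): 8−13=-5≡21 → V
L(11): 11−13=-2≡24 → Y
O(14): 14−13=1 → B

GKHIMNMKNVYB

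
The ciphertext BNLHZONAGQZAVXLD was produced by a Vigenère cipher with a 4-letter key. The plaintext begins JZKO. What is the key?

Subtract each crib letter from the matching ciphertext letter (mod 26):
B(1)−J(9)=-8≡18 → S
N(13)−Z(25)=-12≡14 → O
L(11)−K(10)=1 → B
H(7)−O(14)=-7≡19 → T

SOBT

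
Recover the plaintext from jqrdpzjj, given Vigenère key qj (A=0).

thbuzqta

Repeat the key across the ciphertext: qjqjqjqj
j(9)−q(16): -7≡19 → t
q(16)−j(9): 7 → h
r(17)−q(16): 1 → b
d(3)−j(9): -6≡20 → u
p(15)−q(16): -1≡25 → z
z(25)−j(9): 16 → q
j(9)−q(16): -7≡19 → t
j(9)−j(9): 0 → a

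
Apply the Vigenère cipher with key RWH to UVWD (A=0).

Repeat the key across the message: RWHR
U(20)+R(17): 37≡11 → L
V(21)+W(22): 43≡17 → R
W(22)+H(7): 29≡3 → D
D(3)+R(17): 20 → U

LRDU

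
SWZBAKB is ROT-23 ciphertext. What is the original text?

S(18): 18−23=-5≡21 → V
W(22): 22−23=-1≡25 → Z
Z(25): 25−23=2 → C
B(1): 1−23=-22≡4 → E
A(0): 0−23=-23≡3 → D
K(10): 10−23=-13≡13 → N
B(1): 1−23=-22≡4 → E

VZCEDNE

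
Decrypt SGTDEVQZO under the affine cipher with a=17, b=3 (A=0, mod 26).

HREAXYNMT

The inverse of 17 mod 26 is 23, since 17·23=391≡1. Apply D(y)=23·(y−3) mod 26:
S(18): 23·(18−3)=345≡7 → H
G(6): 23·(6−3)=69≡17 → R
T(19): 23·(19−3)=368≡4 → E
D(3): 23·(3−3)=0 → A
E(4): 23·(4−3)=23 → X
V(21): 23·(21−3)=414≡24 → Y
Q(16): 23·(16−3)=299≡13 → N
Z(25): 23·(25−3)=506≡12 → M
O(14): 23·(14−3)=253≡19 → T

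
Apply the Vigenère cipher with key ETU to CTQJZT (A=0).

Repeat the key across the message: ETUETU
C(2)+E(4): 6 → G
T(19)+T(19): 38≡12 → M
Q(16)+U(20): 36≡10 → K
J(9)+E(4): 13 → N
Z(25)+T(19): 44≡18 → S
T(19)+U(20): 39≡13 → N

GMKNSN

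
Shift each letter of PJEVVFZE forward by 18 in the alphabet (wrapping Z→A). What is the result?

HBWNNXRW

P(15): 15+18=33≡7 → H
J(9): 9+18=27≡1 → B
E(4): 4+18=22 → W
V(21): 21+18=39≡13 → N
V(21): 21+18=39≡13 → N
F(5): 5+18=23 → X
Z(25): 25+18=43≡17 → R
E(4): 4+18=22 → W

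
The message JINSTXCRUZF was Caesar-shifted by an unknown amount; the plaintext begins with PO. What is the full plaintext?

POTYZDIXAFL

From the crib: J(9)−P(15)=-6≡20, so the shift is 20.
Subtract 20 from each ciphertext letter:
J(9): 9−20=-11≡15 → P
I(8): 8−20=-12≡14 → O
N(13): 13−20=-7≡19 → T
S(18): 18−20=-2≡24 → Y
T(19): 19−20=-1≡25 → Z
X(23): 23−20=3 → D
C(2): 2−20=-18≡8 → I
R(17): 17−20=-3≡23 → X
U(20): 20−20=0 → A
Z(25): 25−20=5 → F
F(5): 5−20=-15≡11 → L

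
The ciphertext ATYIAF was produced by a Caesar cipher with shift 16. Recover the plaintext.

A(0): 0−16=-16≡10 → K
T(19): 19−16=3 → D
Y(24): 24−16=8 → I
I(8): 8−16=-8≡18 → S
A(0): 0−16=-16≡10 → K
F(5): 5−16=-11≡15 → P

KDISKP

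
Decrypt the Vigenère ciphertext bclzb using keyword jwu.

sgrqf

Repeat the key across the ciphertext: jwujw
b(1)−j(9): -8≡18 → s
c(2)−w(22): -20≡6 → g
l(11)−u(20): -9≡17 → r
z(25)−j(9): 16 → q
b(1)−w(22): -21≡5 → f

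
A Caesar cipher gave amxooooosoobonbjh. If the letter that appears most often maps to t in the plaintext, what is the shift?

21

The most frequent ciphertext letter is o (appears 8 times).
o is position 14; t is position 19.
Shift = -5≡21.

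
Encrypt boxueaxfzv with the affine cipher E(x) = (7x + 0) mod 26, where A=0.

hufkcafjtr

b(1): 7·1+0=7 → h
o(14): 7·14+0=98≡20 → u
x(23): 7·23+0=161≡5 → f
u(20): 7·20+0=140≡10 → k
e(4): 7·4+0=28≡2 → c
a(0): 7·0+0=0 → a
x(23): 7·23+0=161≡5 → f
f(5): 7·5+0=35≡9 → j
z(25): 7·25+0=175≡19 → t
v(21): 7·21+0=147≡17 → r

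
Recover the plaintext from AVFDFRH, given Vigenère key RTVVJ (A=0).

JCKIWAO

Repeat the key across the ciphertext: RTVVJRT
A(0)−R(17): -17≡9 → J
V(21)−T(19): 2 → C
F(5)−V(21): -16≡10 → K
D(3)−V(21): -18≡8 → I
F(5)−J(9): -4≡22 → W
R(17)−R(17): 0 → A
H(7)−T(19): -12≡14 → O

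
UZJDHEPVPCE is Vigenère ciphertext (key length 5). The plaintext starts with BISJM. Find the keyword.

TRRUV

Subtract each crib letter from the matching ciphertext letter (mod 26):
U(20)−B(1)=19 → T
Z(25)−I(8)=17 → R
J(9)−S(18)=-9≡17 → R
D(3)−J(9)=-6≡20 → U
H(7)−M(12)=-5≡21 → V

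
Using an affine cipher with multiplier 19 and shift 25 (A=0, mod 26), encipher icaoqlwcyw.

i(8): 19·8+25=177≡21 → v
c(2): 19·2+25=63≡11 → l
a(0): 19·0+25=25 → z
o(14): 19·14+25=291≡5 → f
q(16): 19·16+25=329≡17 → r
l(11): 19·11+25=234≡0 → a
w(22): 19·22+25=443≡1 → b
c(2): 19·2+25=63≡11 → l
y(24): 19·24+25=481≡13 → n
w(22): 19·22+25=443≡1 → b

vlzfrablnb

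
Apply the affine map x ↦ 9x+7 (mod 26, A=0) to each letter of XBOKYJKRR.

GQDTPKTEE

X(23): 9·23+7=214≡6 → G
B(1): 9·1+7=16 → Q
O(14): 9·14+7=133≡3 → D
K(10): 9·10+7=97≡19 → T
Y(24): 9·24+7=223≡15 → P
J(9): 9·9+7=88≡10 → K
K(10): 9·10+7=97≡19 → T
R(17): 9·17+7=160≡4 → E
R(17): 9·17+7=160≡4 → E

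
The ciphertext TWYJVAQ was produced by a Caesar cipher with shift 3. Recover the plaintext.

QTVGSXN

T(19): 19−3=16 → Q
W(22): 22−3=19 → T
Y(24): 24−3=21 → V
J(9): 9−3=6 → G
V(21): 21−3=18 → S
A(0): 0−3=-3≡23 → X
Q(16): 16−3=13 → N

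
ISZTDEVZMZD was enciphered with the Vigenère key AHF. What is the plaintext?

ILUTWZVSHZW

Repeat the key across the ciphertext: AHFAHFAHFAH
I(8)−A(0): 8 → I
S(18)−H(7): 11 → L
Z(25)−F(5): 20 → U
T(19)−A(0): 19 → T
D(3)−H(7): -4≡22 → W
E(4)−F(5): -1≡25 → Z
V(21)−A(0): 21 → V
Z(25)−H(7): 18 → S
M(12)−F(5): 7 → H
Z(25)−A(0): 25 → Z
D(3)−H(7): -4≡22 → W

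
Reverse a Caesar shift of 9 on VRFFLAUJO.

MIWWCRLAF

V(21): 21−9=12 → M
R(17): 17−9=8 → I
F(5): 5−9=-4≡22 → W
F(5): 5−9=-4≡22 → W
L(11): 11−9=2 → C
A(0): 0−9=-9≡17 → R
U(20): 20−9=11 → L
J(9): 9−9=0 → A
O(14): 14−9=5 → F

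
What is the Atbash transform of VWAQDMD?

V(21) → E(4)
W(22) → D(3)
A(0) → Z(25)
Q(16) → J(9)
D(3) → W(22)
M(12) → N(13)
D(3) → W(22)

EDZJWNW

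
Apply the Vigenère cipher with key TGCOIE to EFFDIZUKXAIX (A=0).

XLHRQDNQZOQB

Repeat the key across the message: TGCOIETGCOIE
E(4)+T(19): 23 → X
F(5)+G(6): 11 → L
F(5)+C(2): 7 → H
D(3)+O(14): 17 → R
I(8)+I(8): 16 → Q
Z(25)+E(4): 29≡3 → D
U(20)+T(19): 39≡13 → N
K(10)+G(6): 16 → Q
X(23)+C(2): 25 → Z
A(0)+O(14): 14 → O
I(8)+I(8): 16 → Q
X(23)+E(4): 27≡1 → B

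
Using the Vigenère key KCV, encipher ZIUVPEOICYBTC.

JKPFRZYKXIDOM

Repeat the key across the message: KCVKCVKCVKCVK
Z(25)+K(10): 35≡9 → J
I(8)+C(2): 10 → K
U(20)+V(21): 41≡15 → P
V(21)+K(10): 31≡5 → F
P(15)+C(2): 17 → R
E(4)+V(21): 25 → Z
O(14)+K(10): 24 → Y
I(8)+C(2): 10 → K
C(2)+V(21): 23 → X
Y(24)+K(10): 34≡8 → I
B(1)+C(2): 3 → D
T(19)+V(21): 40≡14 → O
C(2)+K(10): 12 → M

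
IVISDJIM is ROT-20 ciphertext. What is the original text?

OBOYJPOS

I(8): 8−20=-12≡14 → O
V(21): 21−20=1 → B
I(8): 8−20=-12≡14 → O
S(18): 18−20=-2≡24 → Y
D(3): 3−20=-17≡9 → J
J(9): 9−20=-11≡15 → P
I(8): 8−20=-12≡14 → O
M(12): 12−20=-8≡18 → S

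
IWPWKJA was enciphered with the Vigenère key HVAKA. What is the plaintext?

Repeat the key across the ciphertext: HVAKAHV
I(8)−H(7): 1 → B
W(22)−V(21): 1 → B
P(15)−A(0): 15 → P
W(22)−K(10): 12 → M
K(10)−A(0): 10 → K
J(9)−H(7): 2 → C
A(0)−V(21): -21≡5 → F

BBPMKCF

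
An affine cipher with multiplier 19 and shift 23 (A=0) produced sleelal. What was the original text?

The inverse of 19 mod 26 is 11, since 19·11=209≡1. Apply D(y)=11·(y−23) mod 26:
s(18): 11·(18−23)=-55≡23 → x
l(11): 11·(11−23)=-132≡24 → y
e(4): 11·(4−23)=-209≡25 → z
e(4): 11·(4−23)=-209≡25 → z
l(11): 11·(11−23)=-132≡24 → y
a(0): 11·(0−23)=-253≡7 → h
l(11): 11·(11−23)=-132≡24 → y

xyzzyhy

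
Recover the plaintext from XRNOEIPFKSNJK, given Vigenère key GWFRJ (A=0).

RVIXVCTATJHNF

Repeat the key across the ciphertext: GWFRJGWFRJGWF
X(23)−G(6): 17 → R
R(17)−W(22): -5≡21 → V
N(13)−F(5): 8 → I
O(14)−R(17): -3≡23 → X
E(4)−J(9): -5≡21 → V
I(8)−G(6): 2 → C
P(15)−W(22): -7≡19 → T
F(5)−F(5): 0 → A
K(10)−R(17): -7≡19 → T
S(18)−J(9): 9 → J
N(13)−G(6): 7 → H
J(9)−W(22): -13≡13 → N
K(10)−F(5): 5 → F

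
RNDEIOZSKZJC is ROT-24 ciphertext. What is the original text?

TPFGKQBUMBLE

R(17): 17−24=-7≡19 → T
N(13): 13−24=-11≡15 → P
D(3): 3−24=-21≡5 → F
E(4): 4−24=-20≡6 → G
I(8): 8−24=-16≡10 → K
O(14): 14−24=-10≡16 → Q
Z(25): 25−24=1 → B
S(18): 18−24=-6≡20 → U
K(10): 10−24=-14≡12 → M
Z(25): 25−24=1 → B
J(9): 9−24=-15≡11 → L
C(2): 2−24=-22≡4 → E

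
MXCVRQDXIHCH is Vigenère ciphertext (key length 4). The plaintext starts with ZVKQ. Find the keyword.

NCSF

Subtract each crib letter from the matching ciphertext letter (mod 26):
M(12)−Z(25)=-13≡13 → N
X(23)−V(21)=2 → C
C(2)−K(10)=-8≡18 → S
V(21)−Q(16)=5 → F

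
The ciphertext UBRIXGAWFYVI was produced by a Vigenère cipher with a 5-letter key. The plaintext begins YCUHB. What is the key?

Subtract each crib letter from the matching ciphertext letter (mod 26):
U(20)−Y(24)=-4≡22 → W
B(1)−C(2)=-1≡25 → Z
R(17)−U(20)=-3≡23 → X
I(8)−H(7)=1 → B
X(23)−B(1)=22 → W

WZXBW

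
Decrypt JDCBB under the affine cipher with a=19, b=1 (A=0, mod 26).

KWLAA

The inverse of 19 mod 26 is 11, since 19·11=209≡1. Apply D(y)=11·(y−1) mod 26:
J(9): 11·(9−1)=88≡10 → K
D(3): 11·(3−1)=22 → W
C(2): 11·(2−1)=11 → L
B(1): 11·(1−1)=0 → A
B(1): 11·(1−1)=0 → A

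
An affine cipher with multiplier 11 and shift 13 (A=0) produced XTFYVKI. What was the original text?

The inverse of 11 mod 26 is 19, since 11·19=209≡1. Apply D(y)=19·(y−13) mod 26:
X(23): 19·(23−13)=190≡8 → I
T(19): 19·(19−13)=114≡10 → K
F(5): 19·(5−13)=-152≡4 → E
Y(24): 19·(24−13)=209≡1 → B
V(21): 19·(21−13)=152≡22 → W
K(10): 19·(10−13)=-57≡21 → V
I(8): 19·(8−13)=-95≡9 → J

IKEBWVJ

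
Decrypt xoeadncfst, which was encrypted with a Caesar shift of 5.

x(23): 23−5=18 → s
o(14): 14−5=9 → j
e(4): 4−5=-1≡25 → z
a(0): 0−5=-5≡21 → v
d(3): 3−5=-2≡24 → y
n(13): 13−5=8 → i
c(2): 2−5=-3≡23 → x
f(5): 5−5=0 → a
s(18): 18−5=13 → n
t(19): 19−5=14 → o

sjzvyixano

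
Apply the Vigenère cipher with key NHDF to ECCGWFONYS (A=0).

Repeat the key across the message: NHDFNHDFNH
E(4)+N(13): 17 → R
C(2)+H(7): 9 → J
C(2)+D(3): 5 → F
G(6)+F(5): 11 → L
W(22)+N(13): 35≡9 → J
F(5)+H(7): 12 → M
O(14)+D(3): 17 → R
N(13)+F(5): 18 → S
Y(24)+N(13): 37≡11 → L
S(18)+H(7): 25 → Z

RJFLJMRSLZ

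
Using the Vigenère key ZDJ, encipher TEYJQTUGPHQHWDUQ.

SHHITCTJYGTQVGDP

Repeat the key across the message: ZDJZDJZDJZDJZDJZ
T(19)+Z(25): 44≡18 → S
E(4)+D(3): 7 → H
Y(24)+J(9): 33≡7 → H
J(9)+Z(25): 34≡8 → I
Q(16)+D(3): 19 → T
T(19)+J(9): 28≡2 → C
U(20)+Z(25): 45≡19 → T
G(6)+D(3): 9 → J
P(15)+J(9): 24 → Y
H(7)+Z(25): 32≡6 → G
Q(16)+D(3): 19 → T
H(7)+J(9): 16 → Q
W(22)+Z(25): 47≡21 → V
D(3)+D(3): 6 → G
U(20)+J(9): 29≡3 → D
Q(16)+Z(25): 41≡15 → P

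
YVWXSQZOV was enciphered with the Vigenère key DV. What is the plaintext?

Repeat the key across the ciphertext: DVDVDVDVD
Y(24)−D(3): 21 → V
V(21)−V(21): 0 → A
W(22)−D(3): 19 → T
X(23)−V(21): 2 → C
S(18)−D(3): 15 → P
Q(16)−V(21): -5≡21 → V
Z(25)−D(3): 22 → W
O(14)−V(21): -7≡19 → T
V(21)−D(3): 18 → S

VATCPVWTS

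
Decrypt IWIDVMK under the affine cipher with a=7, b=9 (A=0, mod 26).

LNLOYTP

The inverse of 7 mod 26 is 15, since 7·15=105≡1. Apply D(y)=15·(y−9) mod 26:
I(8): 15·(8−9)=-15≡11 → L
W(22): 15·(22−9)=195≡13 → N
I(8): 15·(8−9)=-15≡11 → L
D(3): 15·(3−9)=-90≡14 → O
V(21): 15·(21−9)=180≡24 → Y
M(12): 15·(12−9)=45≡19 → T
K(10): 15·(10−9)=15 → P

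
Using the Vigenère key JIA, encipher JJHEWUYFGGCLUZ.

Repeat the key across the message: JIAJIAJIAJIAJI
J(9)+J(9): 18 → S
J(9)+I(8): 17 → R
H(7)+A(0): 7 → H
E(4)+J(9): 13 → N
W(22)+I(8): 30≡4 → E
U(20)+A(0): 20 → U
Y(24)+J(9): 33≡7 → H
F(5)+I(8): 13 → N
G(6)+A(0): 6 → G
G(6)+J(9): 15 → P
C(2)+I(8): 10 → K
L(11)+A(0): 11 → L
U(20)+J(9): 29≡3 → D
Z(25)+I(8): 33≡7 → H

SRHNEUHNGPKLDH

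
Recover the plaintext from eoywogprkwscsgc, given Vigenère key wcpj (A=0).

imjnseaioudtwen

Repeat the key across the ciphertext: wcpjwcpjwcpjwcp
e(4)−w(22): -18≡8 → i
o(14)−c(2): 12 → m
y(24)−p(15): 9 → j
w(22)−j(9): 13 → n
o(14)−w(22): -8≡18 → s
g(6)−c(2): 4 → e
p(15)−p(15): 0 → a
r(17)−j(9): 8 → i
k(10)−w(22): -12≡14 → o
w(22)−c(2): 20 → u
s(18)−p(15): 3 → d
c(2)−j(9): -7≡19 → t
s(18)−w(22): -4≡22 → w
g(6)−c(2): 4 → e
c(2)−p(15): -13≡13 → n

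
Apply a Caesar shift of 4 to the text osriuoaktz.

swvmyseoxd

o(14): 14+4=18 → s
s(18): 18+4=22 → w
r(17): 17+4=21 → v
i(8): 8+4=12 → m
u(20): 20+4=24 → y
o(14): 14+4=18 → s
a(0): 0+4=4 → e
k(10): 10+4=14 → o
t(19): 19+4=23 → x
z(25): 25+4=29≡3 → d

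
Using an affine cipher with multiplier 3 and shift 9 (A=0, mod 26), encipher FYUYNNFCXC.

YDRDWWYPAP

F(5): 3·5+9=24 → Y
Y(24): 3·24+9=81≡3 → D
U(20): 3·20+9=69≡17 → R
Y(24): 3·24+9=81≡3 → D
N(13): 3·13+9=48≡22 → W
N(13): 3·13+9=48≡22 → W
F(5): 3·5+9=24 → Y
C(2): 3·2+9=15 → P
X(23): 3·23+9=78≡0 → A
C(2): 3·2+9=15 → P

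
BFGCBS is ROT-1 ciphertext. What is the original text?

B(1): 1−1=0 → A
F(5): 5−1=4 → E
G(6): 6−1=5 → F
C(2): 2−1=1 → B
B(1): 1−1=0 → A
S(18): 18−1=17 → R

AEFBAR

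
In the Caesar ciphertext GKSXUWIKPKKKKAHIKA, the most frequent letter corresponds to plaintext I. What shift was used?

2

The most frequent ciphertext letter is K (appears 7 times).
K is position 10; I is position 8.
Shift = 2.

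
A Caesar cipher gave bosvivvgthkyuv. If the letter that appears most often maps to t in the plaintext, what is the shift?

The most frequent ciphertext letter is v (appears 4 times).
v is position 21; t is position 19.
Shift = 2.

2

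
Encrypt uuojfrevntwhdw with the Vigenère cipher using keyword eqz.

Repeat the key across the message: eqzeqzeqzeqzeq
u(20)+e(4): 24 → y
u(20)+q(16): 36≡10 → k
o(14)+z(25): 39≡13 → n
j(9)+e(4): 13 → n
f(5)+q(16): 21 → v
r(17)+z(25): 42≡16 → q
e(4)+e(4): 8 → i
v(21)+q(16): 37≡11 → l
n(13)+z(25): 38≡12 → m
t(19)+e(4): 23 → x
w(22)+q(16): 38≡12 → m
h(7)+z(25): 32≡6 → g
d(3)+e(4): 7 → h
w(22)+q(16): 38≡12 → m

yknnvqilmxmghm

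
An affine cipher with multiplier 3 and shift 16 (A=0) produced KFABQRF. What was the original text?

The inverse of 3 mod 26 is 9, since 3·9=27≡1. Apply D(y)=9·(y−16) mod 26:
K(10): 9·(10−16)=-54≡24 → Y
F(5): 9·(5−16)=-99≡5 → F
A(0): 9·(0−16)=-144≡12 → M
B(1): 9·(1−16)=-135≡21 → V
Q(16): 9·(16−16)=0 → A
R(17): 9·(17−16)=9 → J
F(5): 9·(5−16)=-99≡5 → F

YFMVAJF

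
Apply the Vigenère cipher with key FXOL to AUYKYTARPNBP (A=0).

FRMVDQOCUKPA

Repeat the key across the message: FXOLFXOLFXOL
A(0)+F(5): 5 → F
U(20)+X(23): 43≡17 → R
Y(24)+O(14): 38≡12 → M
K(10)+L(11): 21 → V
Y(24)+F(5): 29≡3 → D
T(19)+X(23): 42≡16 → Q
A(0)+O(14): 14 → O
R(17)+L(11): 28≡2 → C
P(15)+F(5): 20 → U
N(13)+X(23): 36≡10 → K
B(1)+O(14): 15 → P
P(15)+L(11): 26≡0 → A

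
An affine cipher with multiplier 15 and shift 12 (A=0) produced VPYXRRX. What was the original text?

The inverse of 15 mod 26 is 7, since 15·7=105≡1. Apply D(y)=7·(y−12) mod 26:
V(21): 7·(21−12)=63≡11 → L
P(15): 7·(15−12)=21 → V
Y(24): 7·(24−12)=84≡6 → G
X(23): 7·(23−12)=77≡25 → Z
R(17): 7·(17−12)=35≡9 → J
R(17): 7·(17−12)=35≡9 → J
X(23): 7·(23−12)=77≡25 → Z

LVGZJJZ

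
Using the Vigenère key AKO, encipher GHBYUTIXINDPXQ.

Repeat the key across the message: AKOAKOAKOAKOAK
G(6)+A(0): 6 → G
H(7)+K(10): 17 → R
B(1)+O(14): 15 → P
Y(24)+A(0): 24 → Y
U(20)+K(10): 30≡4 → E
T(19)+O(14): 33≡7 → H
I(8)+A(0): 8 → I
X(23)+K(10): 33≡7 → H
I(8)+O(14): 22 → W
N(13)+A(0): 13 → N
D(3)+K(10): 13 → N
P(15)+O(14): 29≡3 → D
X(23)+A(0): 23 → X
Q(16)+K(10): 26≡0 → A

GRPYEHIHWNNDXA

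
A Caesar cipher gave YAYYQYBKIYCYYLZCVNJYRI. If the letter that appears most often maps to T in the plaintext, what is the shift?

5

The most frequent ciphertext letter is Y (appears 8 times).
Y is position 24; T is position 19.
Shift = 5.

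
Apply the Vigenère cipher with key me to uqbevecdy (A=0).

Repeat the key across the message: memememem
u(20)+m(12): 32≡6 → g
q(16)+e(4): 20 → u
b(1)+m(12): 13 → n
e(4)+e(4): 8 → i
v(21)+m(12): 33≡7 → h
e(4)+e(4): 8 → i
c(2)+m(12): 14 → o
d(3)+e(4): 7 → h
y(24)+m(12): 36≡10 → k

gunihiohk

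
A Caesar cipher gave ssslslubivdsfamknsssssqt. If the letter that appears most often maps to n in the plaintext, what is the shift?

5

The most frequent ciphertext letter is s (appears 10 times).
s is position 18; n is position 13.
Shift = 5.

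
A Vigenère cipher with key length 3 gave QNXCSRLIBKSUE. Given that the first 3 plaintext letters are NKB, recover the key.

Subtract each crib letter from the matching ciphertext letter (mod 26):
Q(16)−N(13)=3 → D
N(13)−K(10)=3 → D
X(23)−B(1)=22 → W

DDW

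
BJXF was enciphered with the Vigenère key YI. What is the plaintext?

Repeat the key across the ciphertext: YIYI
B(1)−Y(24): -23≡3 → D
J(9)−I(8): 1 → B
X(23)−Y(24): -1≡25 → Z
F(5)−I(8): -3≡23 → X

DBZX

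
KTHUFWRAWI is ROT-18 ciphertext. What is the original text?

K(10): 10−18=-8≡18 → S
T(19): 19−18=1 → B
H(7): 7−18=-11≡15 → P
U(20): 20−18=2 → C
F(5): 5−18=-13≡13 → N
W(22): 22−18=4 → E
R(17): 17−18=-1≡25 → Z
A(0): 0−18=-18≡8 → I
W(22): 22−18=4 → E
I(8): 8−18=-10≡16 → Q

SBPCNEZIEQ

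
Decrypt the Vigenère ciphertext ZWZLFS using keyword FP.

Repeat the key across the ciphertext: FPFPFP
Z(25)−F(5): 20 → U
W(22)−P(15): 7 → H
Z(25)−F(5): 20 → U
L(11)−P(15): -4≡22 → W
F(5)−F(5): 0 → A
S(18)−P(15): 3 → D

UHUWAD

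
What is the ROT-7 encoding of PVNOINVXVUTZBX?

P(15): 15+7=22 → W
V(21): 21+7=28≡2 → C
N(13): 13+7=20 → U
O(14): 14+7=21 → V
I(8): 8+7=15 → P
N(13): 13+7=20 → U
V(21): 21+7=28≡2 → C
X(23): 23+7=30≡4 → E
V(21): 21+7=28≡2 → C
U(20): 20+7=27≡1 → B
T(19): 19+7=26≡0 → A
Z(25): 25+7=32≡6 → G
B(1): 1+7=8 → I
X(23): 23+7=30≡4 → E

WCUVPUCECBAGIE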